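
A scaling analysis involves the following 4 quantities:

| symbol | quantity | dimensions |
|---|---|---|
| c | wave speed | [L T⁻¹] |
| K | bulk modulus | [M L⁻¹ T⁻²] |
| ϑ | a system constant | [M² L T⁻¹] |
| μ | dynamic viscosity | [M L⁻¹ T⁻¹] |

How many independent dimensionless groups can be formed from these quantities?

1

There are 4 variables and 3 base dimensions (M, L, T).
The dimension matrix has rank 3.
Independent dimensionless groups: 4 − 3 = 1.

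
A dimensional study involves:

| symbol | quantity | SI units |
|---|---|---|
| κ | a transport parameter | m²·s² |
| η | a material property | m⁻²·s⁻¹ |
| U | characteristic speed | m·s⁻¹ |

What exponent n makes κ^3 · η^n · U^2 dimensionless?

Balance the L exponent: (-2)·n from η, plus 3·(2) + 2·(1) = 8 from the rest, must sum to zero.
-2n + 8 = 0, so n = 4.

4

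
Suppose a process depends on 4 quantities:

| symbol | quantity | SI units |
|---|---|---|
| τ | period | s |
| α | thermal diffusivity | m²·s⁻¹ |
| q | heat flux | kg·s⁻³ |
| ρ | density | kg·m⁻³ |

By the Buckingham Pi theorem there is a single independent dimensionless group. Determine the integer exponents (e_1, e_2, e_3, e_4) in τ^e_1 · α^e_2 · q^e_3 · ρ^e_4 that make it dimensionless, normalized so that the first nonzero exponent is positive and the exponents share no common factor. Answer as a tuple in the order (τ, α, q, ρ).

(3, -3, 2, -2)

M: e_1·(0) + e_2·(0) + e_3·(1) + e_4·(1) = 0
L: e_1·(0) + e_2·(2) + e_3·(0) + e_4·(-3) = 0
T: e_1·(1) + e_2·(-1) + e_3·(-3) + e_4·(0) = 0
Solving this homogeneous linear system for the smallest-integer solution (first nonzero entry positive) gives (3, -3, 2, -2).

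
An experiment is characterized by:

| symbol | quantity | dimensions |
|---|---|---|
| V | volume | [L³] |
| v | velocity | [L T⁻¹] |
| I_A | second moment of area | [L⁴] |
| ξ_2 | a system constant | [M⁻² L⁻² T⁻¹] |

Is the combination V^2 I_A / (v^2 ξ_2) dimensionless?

Sum the exponent of each base dimension across the product:
  M: 2·[V]_M − 2·[v]_M + [I_A]_M − [ξ_2]_M = 2·(0) − 2·(0) + (0) − (-2) = 2
  L: 2·[V]_L − 2·[v]_L + [I_A]_L − [ξ_2]_L = 2·(3) − 2·(1) + (4) − (-2) = 10
  T: 2·[V]_T − 2·[v]_T + [I_A]_T − [ξ_2]_T = 2·(0) − 2·(-1) + (0) − (-1) = 3
Net dimensions [M² L¹⁰ T³] ≠ [1] — not dimensionless.

no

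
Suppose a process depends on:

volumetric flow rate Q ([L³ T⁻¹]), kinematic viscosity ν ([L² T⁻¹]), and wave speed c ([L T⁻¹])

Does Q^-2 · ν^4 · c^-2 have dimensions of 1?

yes

Sum the exponent of each base dimension across the product:
  M: −2·[Q]_M + 4·[ν]_M − 2·[c]_M = −2·(0) + 4·(0) − 2·(0) = 0
  L: −2·[Q]_L + 4·[ν]_L − 2·[c]_L = −2·(3) + 4·(2) − 2·(1) = 0
  T: −2·[Q]_T + 4·[ν]_T − 2·[c]_T = −2·(-1) + 4·(-1) − 2·(-1) = 0
All base exponents vanish — dimensionless.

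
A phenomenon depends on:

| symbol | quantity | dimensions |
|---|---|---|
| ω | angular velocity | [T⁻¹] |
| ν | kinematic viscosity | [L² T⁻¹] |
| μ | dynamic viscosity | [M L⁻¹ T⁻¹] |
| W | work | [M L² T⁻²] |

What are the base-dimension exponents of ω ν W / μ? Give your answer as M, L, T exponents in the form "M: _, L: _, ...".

Collect each base-dimension exponent across the product:
  M: (0) + (0) − (1) + (1) = 0
  L: (0) + (2) − (-1) + (2) = 5
  T: (-1) + (-1) − (-1) + (-2) = -3
So the dimensions are [L⁵ T⁻³].

M: 0, L: 5, T: -3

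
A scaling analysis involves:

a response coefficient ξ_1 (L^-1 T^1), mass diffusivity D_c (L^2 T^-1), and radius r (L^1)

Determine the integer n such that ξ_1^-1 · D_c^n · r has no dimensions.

Balance the L exponent: (2)·n from D_c, plus −(-1) + (1) = 2 from the rest, must sum to zero.
2n + 2 = 0, so n = -1.

-1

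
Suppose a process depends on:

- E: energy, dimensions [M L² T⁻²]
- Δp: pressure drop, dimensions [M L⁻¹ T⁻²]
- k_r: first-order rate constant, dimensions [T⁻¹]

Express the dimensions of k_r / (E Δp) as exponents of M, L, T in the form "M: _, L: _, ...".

Collect each base-dimension exponent across the product:
  M: −(1) − (1) + (0) = -2
  L: −(2) − (-1) + (0) = -1
  T: −(-2) − (-2) + (-1) = 3
So the dimensions are [M⁻² L⁻¹ T³].

M: -2, L: -1, T: 3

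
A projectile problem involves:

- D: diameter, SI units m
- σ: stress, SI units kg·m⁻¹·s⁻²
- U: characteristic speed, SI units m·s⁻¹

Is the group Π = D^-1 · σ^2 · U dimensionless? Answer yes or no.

no

Sum the exponent of each base dimension across the product:
  M: −[D]_M + 2·[σ]_M + [U]_M = −(0) + 2·(1) + (0) = 2
  L: −[D]_L + 2·[σ]_L + [U]_L = −(1) + 2·(-1) + (1) = -2
  T: −[D]_T + 2·[σ]_T + [U]_T = −(0) + 2·(-2) + (-1) = -5
Net dimensions [M² L⁻² T⁻⁵] ≠ [1] — not dimensionless.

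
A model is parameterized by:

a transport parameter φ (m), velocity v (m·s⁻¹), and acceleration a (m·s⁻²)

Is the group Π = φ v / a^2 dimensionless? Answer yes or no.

no

Sum the exponent of each base dimension across the product:
  L: [φ]_L + [v]_L − 2·[a]_L = (1) + (1) − 2·(1) = 0
  T: [φ]_T + [v]_T − 2·[a]_T = (0) + (-1) − 2·(-2) = 3
Net dimensions [T³] ≠ [1] — not dimensionless.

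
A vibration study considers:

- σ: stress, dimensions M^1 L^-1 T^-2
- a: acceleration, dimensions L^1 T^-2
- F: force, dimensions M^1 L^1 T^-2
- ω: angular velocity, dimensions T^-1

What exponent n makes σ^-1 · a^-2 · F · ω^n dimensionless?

4

Balance the T exponent: (-1)·n from ω, plus −(-2) − 2·(-2) + (-2) = 4 from the rest, must sum to zero.
−n + 4 = 0, so n = 4.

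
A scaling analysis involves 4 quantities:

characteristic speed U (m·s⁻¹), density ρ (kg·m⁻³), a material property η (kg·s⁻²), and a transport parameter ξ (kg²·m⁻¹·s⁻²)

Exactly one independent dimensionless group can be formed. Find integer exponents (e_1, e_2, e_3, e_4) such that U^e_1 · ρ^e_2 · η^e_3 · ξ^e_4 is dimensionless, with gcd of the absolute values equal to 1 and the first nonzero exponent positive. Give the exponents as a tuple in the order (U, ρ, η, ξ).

M: e_1·(0) + e_2·(1) + e_3·(1) + e_4·(2) = 0
L: e_1·(1) + e_2·(-3) + e_3·(0) + e_4·(-1) = 0
T: e_1·(-1) + e_2·(0) + e_3·(-2) + e_4·(-2) = 0
Solving this homogeneous linear system for the smallest-integer solution (first nonzero entry positive) gives (4, 1, -3, 1).

(4, 1, -3, 1)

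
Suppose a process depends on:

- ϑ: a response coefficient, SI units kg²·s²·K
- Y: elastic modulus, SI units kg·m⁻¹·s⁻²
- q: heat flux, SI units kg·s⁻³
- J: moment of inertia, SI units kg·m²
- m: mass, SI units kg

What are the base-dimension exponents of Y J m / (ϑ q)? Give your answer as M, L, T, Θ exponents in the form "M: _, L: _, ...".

Collect each base-dimension exponent across the product:
  M: −(2) + (1) − (1) + (1) + (1) = 0
  L: −(0) + (-1) − (0) + (2) + (0) = 1
  T: −(2) + (-2) − (-3) + (0) + (0) = -1
  Θ: −(1) + (0) − (0) + (0) + (0) = -1
So the dimensions are [L T⁻¹ Θ⁻¹].

M: 0, L: 1, T: -1, Θ: -1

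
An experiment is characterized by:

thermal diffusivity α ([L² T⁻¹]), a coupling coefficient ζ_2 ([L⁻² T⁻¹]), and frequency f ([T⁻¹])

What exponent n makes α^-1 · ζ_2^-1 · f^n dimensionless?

Balance the T exponent: (-1)·n from f, plus −(-1) − (-1) = 2 from the rest, must sum to zero.
−n + 2 = 0, so n = 2.

2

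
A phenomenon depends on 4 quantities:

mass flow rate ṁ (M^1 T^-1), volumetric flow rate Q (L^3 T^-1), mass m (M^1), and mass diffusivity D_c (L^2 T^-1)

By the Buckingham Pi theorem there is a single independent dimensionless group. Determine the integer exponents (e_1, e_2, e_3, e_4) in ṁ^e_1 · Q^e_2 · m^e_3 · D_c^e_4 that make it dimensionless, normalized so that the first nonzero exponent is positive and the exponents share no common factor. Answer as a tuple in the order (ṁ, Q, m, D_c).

M: e_1·(1) + e_2·(0) + e_3·(1) + e_4·(0) = 0
L: e_1·(0) + e_2·(3) + e_3·(0) + e_4·(2) = 0
T: e_1·(-1) + e_2·(-1) + e_3·(0) + e_4·(-1) = 0
Solving this homogeneous linear system for the smallest-integer solution (first nonzero entry positive) gives (1, 2, -1, -3).

(1, 2, -1, -3)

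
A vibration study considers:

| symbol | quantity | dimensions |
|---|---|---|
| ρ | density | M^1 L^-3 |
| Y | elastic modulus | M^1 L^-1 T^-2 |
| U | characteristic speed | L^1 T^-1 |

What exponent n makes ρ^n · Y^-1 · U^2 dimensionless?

Balance the M exponent: (1)·n from ρ, plus −(1) + 2·(0) = -1 from the rest, must sum to zero.
n − 1 = 0, so n = 1.

1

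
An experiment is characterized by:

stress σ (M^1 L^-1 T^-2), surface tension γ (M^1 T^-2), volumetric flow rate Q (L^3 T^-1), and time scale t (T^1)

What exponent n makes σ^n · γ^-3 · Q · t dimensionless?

3

Balance the M exponent: (1)·n from σ, plus −3·(1) + (0) + (0) = -3 from the rest, must sum to zero.
n − 3 = 0, so n = 3.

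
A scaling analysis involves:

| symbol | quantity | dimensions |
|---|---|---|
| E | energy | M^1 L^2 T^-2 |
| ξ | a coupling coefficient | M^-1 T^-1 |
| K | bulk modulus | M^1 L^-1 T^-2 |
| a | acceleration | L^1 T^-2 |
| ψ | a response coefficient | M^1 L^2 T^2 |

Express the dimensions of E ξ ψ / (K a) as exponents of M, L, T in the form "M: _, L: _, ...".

Collect each base-dimension exponent across the product:
  M: (1) + (-1) − (1) − (0) + (1) = 0
  L: (2) + (0) − (-1) − (1) + (2) = 4
  T: (-2) + (-1) − (-2) − (-2) + (2) = 3
So the dimensions are [L⁴ T³].

M: 0, L: 4, T: 3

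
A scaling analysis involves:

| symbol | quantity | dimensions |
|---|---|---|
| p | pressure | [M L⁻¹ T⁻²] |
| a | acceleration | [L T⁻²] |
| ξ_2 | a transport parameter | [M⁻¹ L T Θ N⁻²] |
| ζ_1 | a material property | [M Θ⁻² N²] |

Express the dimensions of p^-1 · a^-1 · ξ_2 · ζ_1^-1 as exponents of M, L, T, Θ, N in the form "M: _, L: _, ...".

M: -3, L: 1, T: 5, Θ: 3, N: -4

Collect each base-dimension exponent across the product:
  M: −(1) − (0) + (-1) − (1) = -3
  L: −(-1) − (1) + (1) − (0) = 1
  T: −(-2) − (-2) + (1) − (0) = 5
  Θ: −(0) − (0) + (1) − (-2) = 3
  N: −(0) − (0) + (-2) − (2) = -4
So the dimensions are [M⁻³ L T⁵ Θ³ N⁻⁴].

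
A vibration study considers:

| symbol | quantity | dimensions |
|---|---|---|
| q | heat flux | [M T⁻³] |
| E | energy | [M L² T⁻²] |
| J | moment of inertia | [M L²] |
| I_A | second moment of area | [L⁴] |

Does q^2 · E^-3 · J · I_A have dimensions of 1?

yes

Sum the exponent of each base dimension across the product:
  M: 2·[q]_M − 3·[E]_M + [J]_M + [I_A]_M = 2·(1) − 3·(1) + (1) + (0) = 0
  L: 2·[q]_L − 3·[E]_L + [J]_L + [I_A]_L = 2·(0) − 3·(2) + (2) + (4) = 0
  T: 2·[q]_T − 3·[E]_T + [J]_T + [I_A]_T = 2·(-3) − 3·(-2) + (0) + (0) = 0
All base exponents vanish — dimensionless.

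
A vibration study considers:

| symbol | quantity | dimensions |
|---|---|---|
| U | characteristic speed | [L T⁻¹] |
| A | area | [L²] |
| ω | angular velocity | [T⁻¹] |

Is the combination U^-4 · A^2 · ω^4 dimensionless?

yes

Sum the exponent of each base dimension across the product:
  M: −4·[U]_M + 2·[A]_M + 4·[ω]_M = −4·(0) + 2·(0) + 4·(0) = 0
  L: −4·[U]_L + 2·[A]_L + 4·[ω]_L = −4·(1) + 2·(2) + 4·(0) = 0
  T: −4·[U]_T + 2·[A]_T + 4·[ω]_T = −4·(-1) + 2·(0) + 4·(-1) = 0
All base exponents vanish — dimensionless.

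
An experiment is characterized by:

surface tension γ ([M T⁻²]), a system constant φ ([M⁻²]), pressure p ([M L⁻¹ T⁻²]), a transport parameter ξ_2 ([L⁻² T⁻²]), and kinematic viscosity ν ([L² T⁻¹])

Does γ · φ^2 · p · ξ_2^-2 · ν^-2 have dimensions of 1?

no

Sum the exponent of each base dimension across the product:
  M: [γ]_M + 2·[φ]_M + [p]_M − 2·[ξ_2]_M − 2·[ν]_M = (1) + 2·(-2) + (1) − 2·(0) − 2·(0) = -2
  L: [γ]_L + 2·[φ]_L + [p]_L − 2·[ξ_2]_L − 2·[ν]_L = (0) + 2·(0) + (-1) − 2·(-2) − 2·(2) = -1
  T: [γ]_T + 2·[φ]_T + [p]_T − 2·[ξ_2]_T − 2·[ν]_T = (-2) + 2·(0) + (-2) − 2·(-2) − 2·(-1) = 2
Net dimensions [M⁻² L⁻¹ T²] ≠ [1] — not dimensionless.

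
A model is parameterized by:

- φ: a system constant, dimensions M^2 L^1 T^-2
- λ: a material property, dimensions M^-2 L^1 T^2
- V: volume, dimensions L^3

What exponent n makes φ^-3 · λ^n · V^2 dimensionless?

-3

Balance the M exponent: (-2)·n from λ, plus −3·(2) + 2·(0) = -6 from the rest, must sum to zero.
-2n − 6 = 0, so n = -3.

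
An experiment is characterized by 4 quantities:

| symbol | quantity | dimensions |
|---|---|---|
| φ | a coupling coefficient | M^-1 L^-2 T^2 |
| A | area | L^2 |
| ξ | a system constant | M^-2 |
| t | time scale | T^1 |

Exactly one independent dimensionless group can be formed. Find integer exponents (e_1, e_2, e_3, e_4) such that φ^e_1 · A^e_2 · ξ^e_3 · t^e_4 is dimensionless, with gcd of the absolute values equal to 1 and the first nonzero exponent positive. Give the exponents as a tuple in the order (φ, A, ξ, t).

(2, 2, -1, -4)

M: e_1·(-1) + e_2·(0) + e_3·(-2) + e_4·(0) = 0
L: e_1·(-2) + e_2·(2) + e_3·(0) + e_4·(0) = 0
T: e_1·(2) + e_2·(0) + e_3·(0) + e_4·(1) = 0
Solving this homogeneous linear system for the smallest-integer solution (first nonzero entry positive) gives (2, 2, -1, -4).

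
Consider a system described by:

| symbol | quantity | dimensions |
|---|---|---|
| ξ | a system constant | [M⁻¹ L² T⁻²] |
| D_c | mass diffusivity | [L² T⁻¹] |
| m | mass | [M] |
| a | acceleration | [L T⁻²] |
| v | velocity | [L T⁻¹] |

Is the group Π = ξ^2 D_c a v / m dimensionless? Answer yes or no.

no

Sum the exponent of each base dimension across the product:
  M: 2·[ξ]_M + [D_c]_M − [m]_M + [a]_M + [v]_M = 2·(-1) + (0) − (1) + (0) + (0) = -3
  L: 2·[ξ]_L + [D_c]_L − [m]_L + [a]_L + [v]_L = 2·(2) + (2) − (0) + (1) + (1) = 8
  T: 2·[ξ]_T + [D_c]_T − [m]_T + [a]_T + [v]_T = 2·(-2) + (-1) − (0) + (-2) + (-1) = -8
Net dimensions [M⁻³ L⁸ T⁻⁸] ≠ [1] — not dimensionless.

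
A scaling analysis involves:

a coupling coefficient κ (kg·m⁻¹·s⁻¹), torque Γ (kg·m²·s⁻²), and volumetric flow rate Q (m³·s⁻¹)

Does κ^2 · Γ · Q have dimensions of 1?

no

Sum the exponent of each base dimension across the product:
  M: 2·[κ]_M + [Γ]_M + [Q]_M = 2·(1) + (1) + (0) = 3
  L: 2·[κ]_L + [Γ]_L + [Q]_L = 2·(-1) + (2) + (3) = 3
  T: 2·[κ]_T + [Γ]_T + [Q]_T = 2·(-1) + (-2) + (-1) = -5
Net dimensions [M³ L³ T⁻⁵] ≠ [1] — not dimensionless.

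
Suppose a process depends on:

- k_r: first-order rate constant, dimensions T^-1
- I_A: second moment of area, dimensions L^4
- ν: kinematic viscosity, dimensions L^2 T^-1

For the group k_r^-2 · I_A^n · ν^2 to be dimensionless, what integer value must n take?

-1

Balance the L exponent: (4)·n from I_A, plus −2·(0) + 2·(2) = 4 from the rest, must sum to zero.
4n + 4 = 0, so n = -1.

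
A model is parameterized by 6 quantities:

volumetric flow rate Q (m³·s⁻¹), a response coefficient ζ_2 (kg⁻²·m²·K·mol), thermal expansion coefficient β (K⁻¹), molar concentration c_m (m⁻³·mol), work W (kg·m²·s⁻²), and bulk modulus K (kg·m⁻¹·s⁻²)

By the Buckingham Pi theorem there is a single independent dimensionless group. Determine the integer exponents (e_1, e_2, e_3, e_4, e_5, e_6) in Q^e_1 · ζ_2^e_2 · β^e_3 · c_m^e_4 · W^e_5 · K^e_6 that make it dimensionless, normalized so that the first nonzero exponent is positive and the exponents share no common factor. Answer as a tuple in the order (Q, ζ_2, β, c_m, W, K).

M: e_1·(0) + e_2·(-2) + e_3·(0) + e_4·(0) + e_5·(1) + e_6·(1) = 0
L: e_1·(3) + e_2·(2) + e_3·(0) + e_4·(-3) + e_5·(2) + e_6·(-1) = 0
T: e_1·(-1) + e_2·(0) + e_3·(0) + e_4·(0) + e_5·(-2) + e_6·(-2) = 0
Θ: e_1·(0) + e_2·(1) + e_3·(-1) + e_4·(0) + e_5·(0) + e_6·(0) = 0
N: e_1·(0) + e_2·(1) + e_3·(0) + e_4·(1) + e_5·(0) + e_6·(0) = 0
Solving this homogeneous linear system for the smallest-integer solution (first nonzero entry positive) gives (4, -1, -1, 1, -3, 1).

(4, -1, -1, 1, -3, 1)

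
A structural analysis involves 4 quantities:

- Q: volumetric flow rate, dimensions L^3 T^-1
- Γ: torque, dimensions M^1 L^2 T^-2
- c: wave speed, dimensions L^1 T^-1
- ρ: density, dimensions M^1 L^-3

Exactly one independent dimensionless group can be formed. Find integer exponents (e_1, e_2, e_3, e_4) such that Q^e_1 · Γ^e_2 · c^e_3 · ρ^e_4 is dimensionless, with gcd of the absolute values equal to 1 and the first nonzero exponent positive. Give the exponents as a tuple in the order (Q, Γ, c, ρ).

(3, -2, 1, 2)

M: e_1·(0) + e_2·(1) + e_3·(0) + e_4·(1) = 0
L: e_1·(3) + e_2·(2) + e_3·(1) + e_4·(-3) = 0
T: e_1·(-1) + e_2·(-2) + e_3·(-1) + e_4·(0) = 0
Solving this homogeneous linear system for the smallest-integer solution (first nonzero entry positive) gives (3, -2, 1, 2).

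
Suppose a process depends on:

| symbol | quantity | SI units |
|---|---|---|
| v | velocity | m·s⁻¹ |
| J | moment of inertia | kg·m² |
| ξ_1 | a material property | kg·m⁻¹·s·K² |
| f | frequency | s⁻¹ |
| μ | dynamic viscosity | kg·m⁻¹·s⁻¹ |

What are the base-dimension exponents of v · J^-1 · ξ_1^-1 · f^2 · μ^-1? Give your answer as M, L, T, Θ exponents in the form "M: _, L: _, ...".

M: -3, L: 1, T: -3, Θ: -2

Collect each base-dimension exponent across the product:
  M: (0) − (1) − (1) + 2·(0) − (1) = -3
  L: (1) − (2) − (-1) + 2·(0) − (-1) = 1
  T: (-1) − (0) − (1) + 2·(-1) − (-1) = -3
  Θ: (0) − (0) − (2) + 2·(0) − (0) = -2
So the dimensions are [M⁻³ L T⁻³ Θ⁻²].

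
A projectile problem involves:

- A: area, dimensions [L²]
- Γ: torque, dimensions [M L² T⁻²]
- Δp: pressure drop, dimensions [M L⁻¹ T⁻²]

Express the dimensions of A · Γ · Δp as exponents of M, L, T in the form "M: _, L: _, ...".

M: 2, L: 3, T: -4

Collect each base-dimension exponent across the product:
  M: (0) + (1) + (1) = 2
  L: (2) + (2) + (-1) = 3
  T: (0) + (-2) + (-2) = -4
So the dimensions are [M² L³ T⁻⁴].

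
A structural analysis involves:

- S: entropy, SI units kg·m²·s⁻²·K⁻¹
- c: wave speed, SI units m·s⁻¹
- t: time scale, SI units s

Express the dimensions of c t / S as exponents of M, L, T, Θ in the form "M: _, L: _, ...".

Collect each base-dimension exponent across the product:
  M: −(1) + (0) + (0) = -1
  L: −(2) + (1) + (0) = -1
  T: −(-2) + (-1) + (1) = 2
  Θ: −(-1) + (0) + (0) = 1
So the dimensions are [M⁻¹ L⁻¹ T² Θ].

M: -1, L: -1, T: 2, Θ: 1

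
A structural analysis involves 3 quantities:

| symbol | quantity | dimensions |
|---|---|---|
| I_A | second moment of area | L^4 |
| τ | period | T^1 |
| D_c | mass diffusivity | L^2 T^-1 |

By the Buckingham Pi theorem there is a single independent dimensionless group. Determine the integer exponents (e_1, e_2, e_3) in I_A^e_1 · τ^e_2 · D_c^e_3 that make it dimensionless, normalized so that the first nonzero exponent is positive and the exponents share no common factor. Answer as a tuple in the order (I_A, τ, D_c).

L: e_1·(4) + e_2·(0) + e_3·(2) = 0
T: e_1·(0) + e_2·(1) + e_3·(-1) = 0
Solving this homogeneous linear system for the smallest-integer solution (first nonzero entry positive) gives (1, -2, -2).

(1, -2, -2)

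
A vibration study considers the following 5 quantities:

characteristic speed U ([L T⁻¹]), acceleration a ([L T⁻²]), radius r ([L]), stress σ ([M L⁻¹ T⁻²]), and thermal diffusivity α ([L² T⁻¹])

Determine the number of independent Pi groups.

2

There are 5 variables and 3 base dimensions (M, L, T).
The dimension matrix has rank 3.
Independent dimensionless groups: 5 − 3 = 2.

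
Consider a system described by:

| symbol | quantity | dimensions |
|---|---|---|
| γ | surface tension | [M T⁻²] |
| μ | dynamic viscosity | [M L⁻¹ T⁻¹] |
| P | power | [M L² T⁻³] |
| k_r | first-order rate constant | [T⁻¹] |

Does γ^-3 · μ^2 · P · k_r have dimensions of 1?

yes

Sum the exponent of each base dimension across the product:
  M: −3·[γ]_M + 2·[μ]_M + [P]_M + [k_r]_M = −3·(1) + 2·(1) + (1) + (0) = 0
  L: −3·[γ]_L + 2·[μ]_L + [P]_L + [k_r]_L = −3·(0) + 2·(-1) + (2) + (0) = 0
  T: −3·[γ]_T + 2·[μ]_T + [P]_T + [k_r]_T = −3·(-2) + 2·(-1) + (-3) + (-1) = 0
All base exponents vanish — dimensionless.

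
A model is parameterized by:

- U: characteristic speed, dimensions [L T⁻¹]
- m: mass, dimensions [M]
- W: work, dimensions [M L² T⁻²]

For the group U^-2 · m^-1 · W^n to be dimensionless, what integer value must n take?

1

Balance the M exponent: (1)·n from W, plus −2·(0) − (1) = -1 from the rest, must sum to zero.
n − 1 = 0, so n = 1.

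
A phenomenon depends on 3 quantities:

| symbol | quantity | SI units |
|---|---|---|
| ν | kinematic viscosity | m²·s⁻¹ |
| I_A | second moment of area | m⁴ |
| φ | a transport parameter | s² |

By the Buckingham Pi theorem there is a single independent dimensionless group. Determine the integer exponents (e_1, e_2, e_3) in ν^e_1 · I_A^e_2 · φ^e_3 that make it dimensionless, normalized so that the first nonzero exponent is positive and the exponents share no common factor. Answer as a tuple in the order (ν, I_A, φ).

(2, -1, 1)

L: e_1·(2) + e_2·(4) + e_3·(0) = 0
T: e_1·(-1) + e_2·(0) + e_3·(2) = 0
Solving this homogeneous linear system for the smallest-integer solution (first nonzero entry positive) gives (2, -1, 1).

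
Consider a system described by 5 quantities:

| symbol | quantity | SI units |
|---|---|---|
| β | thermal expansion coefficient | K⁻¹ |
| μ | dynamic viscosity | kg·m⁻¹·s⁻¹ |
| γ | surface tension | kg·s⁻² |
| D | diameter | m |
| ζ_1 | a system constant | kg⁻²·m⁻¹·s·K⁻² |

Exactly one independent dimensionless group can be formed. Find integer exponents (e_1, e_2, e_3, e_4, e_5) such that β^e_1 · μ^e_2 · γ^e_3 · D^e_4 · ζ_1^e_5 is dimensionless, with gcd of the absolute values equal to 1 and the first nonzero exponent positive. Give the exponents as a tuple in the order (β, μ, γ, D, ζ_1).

(2, -3, 1, -4, -1)

M: e_1·(0) + e_2·(1) + e_3·(1) + e_4·(0) + e_5·(-2) = 0
L: e_1·(0) + e_2·(-1) + e_3·(0) + e_4·(1) + e_5·(-1) = 0
T: e_1·(0) + e_2·(-1) + e_3·(-2) + e_4·(0) + e_5·(1) = 0
Θ: e_1·(-1) + e_2·(0) + e_3·(0) + e_4·(0) + e_5·(-2) = 0
Solving this homogeneous linear system for the smallest-integer solution (first nonzero entry positive) gives (2, -3, 1, -4, -1).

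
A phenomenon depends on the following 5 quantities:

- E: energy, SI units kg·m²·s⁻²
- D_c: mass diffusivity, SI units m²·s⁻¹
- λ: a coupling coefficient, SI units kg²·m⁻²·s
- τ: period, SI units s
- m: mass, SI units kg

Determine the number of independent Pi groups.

2

There are 5 variables and 3 base dimensions (M, L, T).
The dimension matrix has rank 3.
Independent dimensionless groups: 5 − 3 = 2.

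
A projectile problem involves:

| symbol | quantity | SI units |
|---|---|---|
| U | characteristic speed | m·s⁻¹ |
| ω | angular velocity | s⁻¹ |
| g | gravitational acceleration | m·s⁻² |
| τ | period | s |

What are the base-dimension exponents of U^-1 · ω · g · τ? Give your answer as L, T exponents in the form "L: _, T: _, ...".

L: 0, T: -1

Collect each base-dimension exponent across the product:
  L: −(1) + (0) + (1) + (0) = 0
  T: −(-1) + (-1) + (-2) + (1) = -1
So the dimensions are [T⁻¹].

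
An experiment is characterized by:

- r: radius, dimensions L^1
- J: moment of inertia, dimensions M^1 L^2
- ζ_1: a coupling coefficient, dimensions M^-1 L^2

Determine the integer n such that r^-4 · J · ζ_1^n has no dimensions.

1

Balance the M exponent: (-1)·n from ζ_1, plus −4·(0) + (1) = 1 from the rest, must sum to zero.
−n + 1 = 0, so n = 1.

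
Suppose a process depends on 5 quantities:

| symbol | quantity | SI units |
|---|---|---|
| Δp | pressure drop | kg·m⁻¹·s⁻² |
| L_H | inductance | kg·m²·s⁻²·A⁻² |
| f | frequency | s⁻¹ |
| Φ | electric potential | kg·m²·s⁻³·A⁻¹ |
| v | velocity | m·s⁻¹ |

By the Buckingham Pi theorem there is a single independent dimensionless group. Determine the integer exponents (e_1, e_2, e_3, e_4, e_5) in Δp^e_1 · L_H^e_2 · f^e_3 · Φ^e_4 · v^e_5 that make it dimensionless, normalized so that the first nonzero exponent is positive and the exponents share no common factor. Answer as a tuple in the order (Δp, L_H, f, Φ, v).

(1, 1, -1, -2, 3)

M: e_1·(1) + e_2·(1) + e_3·(0) + e_4·(1) + e_5·(0) = 0
L: e_1·(-1) + e_2·(2) + e_3·(0) + e_4·(2) + e_5·(1) = 0
T: e_1·(-2) + e_2·(-2) + e_3·(-1) + e_4·(-3) + e_5·(-1) = 0
I: e_1·(0) + e_2·(-2) + e_3·(0) + e_4·(-1) + e_5·(0) = 0
Solving this homogeneous linear system for the smallest-integer solution (first nonzero entry positive) gives (1, 1, -1, -2, 3).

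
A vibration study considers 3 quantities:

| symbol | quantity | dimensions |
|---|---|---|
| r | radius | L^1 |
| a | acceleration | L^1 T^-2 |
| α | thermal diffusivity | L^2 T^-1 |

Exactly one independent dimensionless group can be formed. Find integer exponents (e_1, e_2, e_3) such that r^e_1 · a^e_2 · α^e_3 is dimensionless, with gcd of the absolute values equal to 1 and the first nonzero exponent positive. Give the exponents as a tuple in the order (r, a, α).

(3, 1, -2)

L: e_1·(1) + e_2·(1) + e_3·(2) = 0
T: e_1·(0) + e_2·(-2) + e_3·(-1) = 0
Solving this homogeneous linear system for the smallest-integer solution (first nonzero entry positive) gives (3, 1, -2).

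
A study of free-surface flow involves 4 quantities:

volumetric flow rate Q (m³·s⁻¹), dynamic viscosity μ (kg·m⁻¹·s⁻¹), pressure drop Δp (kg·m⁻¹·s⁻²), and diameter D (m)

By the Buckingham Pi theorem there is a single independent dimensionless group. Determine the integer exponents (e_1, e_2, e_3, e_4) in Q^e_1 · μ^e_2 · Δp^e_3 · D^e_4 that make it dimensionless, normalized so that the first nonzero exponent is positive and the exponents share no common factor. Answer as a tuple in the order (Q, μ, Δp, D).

M: e_1·(0) + e_2·(1) + e_3·(1) + e_4·(0) = 0
L: e_1·(3) + e_2·(-1) + e_3·(-1) + e_4·(1) = 0
T: e_1·(-1) + e_2·(-1) + e_3·(-2) + e_4·(0) = 0
Solving this homogeneous linear system for the smallest-integer solution (first nonzero entry positive) gives (1, 1, -1, -3).

(1, 1, -1, -3)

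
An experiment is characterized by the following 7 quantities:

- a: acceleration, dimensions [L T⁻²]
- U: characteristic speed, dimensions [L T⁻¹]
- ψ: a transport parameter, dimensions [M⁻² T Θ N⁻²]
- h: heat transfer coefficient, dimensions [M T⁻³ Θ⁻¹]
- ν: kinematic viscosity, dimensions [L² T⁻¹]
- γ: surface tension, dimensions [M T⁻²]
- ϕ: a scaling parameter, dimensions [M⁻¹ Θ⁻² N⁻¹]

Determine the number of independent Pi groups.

2

There are 7 variables and 5 base dimensions (M, L, T, Θ, N).
The dimension matrix has rank 5.
Independent dimensionless groups: 7 − 5 = 2.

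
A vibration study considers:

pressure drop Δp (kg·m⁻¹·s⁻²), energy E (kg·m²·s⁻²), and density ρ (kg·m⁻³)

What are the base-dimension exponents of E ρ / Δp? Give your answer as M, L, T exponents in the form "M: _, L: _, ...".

M: 1, L: 0, T: 0

Collect each base-dimension exponent across the product:
  M: −(1) + (1) + (1) = 1
  L: −(-1) + (2) + (-3) = 0
  T: −(-2) + (-2) + (0) = 0
So the dimensions are [M].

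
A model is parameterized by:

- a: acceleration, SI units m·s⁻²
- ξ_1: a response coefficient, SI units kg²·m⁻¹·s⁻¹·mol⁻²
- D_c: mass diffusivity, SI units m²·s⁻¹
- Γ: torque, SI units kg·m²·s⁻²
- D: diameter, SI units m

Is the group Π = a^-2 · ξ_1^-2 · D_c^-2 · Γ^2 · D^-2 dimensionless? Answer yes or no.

no

Sum the exponent of each base dimension across the product:
  M: −2·[a]_M − 2·[ξ_1]_M − 2·[D_c]_M + 2·[Γ]_M − 2·[D]_M = −2·(0) − 2·(2) − 2·(0) + 2·(1) − 2·(0) = -2
  L: −2·[a]_L − 2·[ξ_1]_L − 2·[D_c]_L + 2·[Γ]_L − 2·[D]_L = −2·(1) − 2·(-1) − 2·(2) + 2·(2) − 2·(1) = -2
  T: −2·[a]_T − 2·[ξ_1]_T − 2·[D_c]_T + 2·[Γ]_T − 2·[D]_T = −2·(-2) − 2·(-1) − 2·(-1) + 2·(-2) − 2·(0) = 4
  N: −2·[a]_N − 2·[ξ_1]_N − 2·[D_c]_N + 2·[Γ]_N − 2·[D]_N = −2·(0) − 2·(-2) − 2·(0) + 2·(0) − 2·(0) = 4
Net dimensions [M⁻² L⁻² T⁴ N⁴] ≠ [1] — not dimensionless.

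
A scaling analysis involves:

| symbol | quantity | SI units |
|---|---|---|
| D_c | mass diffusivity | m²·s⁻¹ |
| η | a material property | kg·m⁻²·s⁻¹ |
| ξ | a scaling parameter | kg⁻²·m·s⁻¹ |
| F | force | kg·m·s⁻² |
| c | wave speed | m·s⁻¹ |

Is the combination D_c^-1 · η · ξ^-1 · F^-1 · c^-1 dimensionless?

no

Sum the exponent of each base dimension across the product:
  M: −[D_c]_M + [η]_M − [ξ]_M − [F]_M − [c]_M = −(0) + (1) − (-2) − (1) − (0) = 2
  L: −[D_c]_L + [η]_L − [ξ]_L − [F]_L − [c]_L = −(2) + (-2) − (1) − (1) − (1) = -7
  T: −[D_c]_T + [η]_T − [ξ]_T − [F]_T − [c]_T = −(-1) + (-1) − (-1) − (-2) − (-1) = 4
Net dimensions [M² L⁻⁷ T⁴] ≠ [1] — not dimensionless.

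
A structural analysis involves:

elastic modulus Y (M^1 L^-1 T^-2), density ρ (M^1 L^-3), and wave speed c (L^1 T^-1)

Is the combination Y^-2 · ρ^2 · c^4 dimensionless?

Sum the exponent of each base dimension across the product:
  M: −2·[Y]_M + 2·[ρ]_M + 4·[c]_M = −2·(1) + 2·(1) + 4·(0) = 0
  L: −2·[Y]_L + 2·[ρ]_L + 4·[c]_L = −2·(-1) + 2·(-3) + 4·(1) = 0
  T: −2·[Y]_T + 2·[ρ]_T + 4·[c]_T = −2·(-2) + 2·(0) + 4·(-1) = 0
All base exponents vanish — dimensionless.

yes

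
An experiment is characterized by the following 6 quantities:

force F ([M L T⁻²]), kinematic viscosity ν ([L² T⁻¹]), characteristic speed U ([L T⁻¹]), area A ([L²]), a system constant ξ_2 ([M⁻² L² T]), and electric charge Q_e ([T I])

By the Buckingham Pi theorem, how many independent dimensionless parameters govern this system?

There are 6 variables and 4 base dimensions (M, L, T, I).
The dimension matrix has rank 4.
Independent dimensionless groups: 6 − 4 = 2.

2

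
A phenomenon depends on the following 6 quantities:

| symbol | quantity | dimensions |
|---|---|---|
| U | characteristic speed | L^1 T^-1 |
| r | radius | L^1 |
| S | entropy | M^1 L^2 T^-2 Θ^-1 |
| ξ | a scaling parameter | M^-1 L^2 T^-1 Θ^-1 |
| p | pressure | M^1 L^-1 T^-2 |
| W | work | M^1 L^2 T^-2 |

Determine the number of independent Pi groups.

There are 6 variables and 4 base dimensions (M, L, T, Θ).
The dimension matrix has rank 4.
Independent dimensionless groups: 6 − 4 = 2.

2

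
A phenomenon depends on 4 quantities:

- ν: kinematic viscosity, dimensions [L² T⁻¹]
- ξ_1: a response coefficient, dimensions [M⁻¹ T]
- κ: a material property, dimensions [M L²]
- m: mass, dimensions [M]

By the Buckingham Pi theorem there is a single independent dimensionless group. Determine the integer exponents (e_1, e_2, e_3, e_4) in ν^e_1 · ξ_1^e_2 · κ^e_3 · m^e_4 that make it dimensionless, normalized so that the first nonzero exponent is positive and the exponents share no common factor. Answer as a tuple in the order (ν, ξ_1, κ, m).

(1, 1, -1, 2)

M: e_1·(0) + e_2·(-1) + e_3·(1) + e_4·(1) = 0
L: e_1·(2) + e_2·(0) + e_3·(2) + e_4·(0) = 0
T: e_1·(-1) + e_2·(1) + e_3·(0) + e_4·(0) = 0
Solving this homogeneous linear system for the smallest-integer solution (first nonzero entry positive) gives (1, 1, -1, 2).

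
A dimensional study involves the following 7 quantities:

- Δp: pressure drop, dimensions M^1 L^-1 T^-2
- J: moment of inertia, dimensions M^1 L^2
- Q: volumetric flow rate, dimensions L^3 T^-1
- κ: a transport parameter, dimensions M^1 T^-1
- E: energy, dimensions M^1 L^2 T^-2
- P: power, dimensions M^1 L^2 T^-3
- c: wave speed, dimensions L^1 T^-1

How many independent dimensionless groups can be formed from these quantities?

4

There are 7 variables and 3 base dimensions (M, L, T).
The dimension matrix has rank 3.
Independent dimensionless groups: 7 − 3 = 4.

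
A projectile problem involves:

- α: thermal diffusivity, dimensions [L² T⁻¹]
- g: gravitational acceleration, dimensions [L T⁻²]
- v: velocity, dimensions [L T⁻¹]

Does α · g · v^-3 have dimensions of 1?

Sum the exponent of each base dimension across the product:
  L: [α]_L + [g]_L − 3·[v]_L = (2) + (1) − 3·(1) = 0
  T: [α]_T + [g]_T − 3·[v]_T = (-1) + (-2) − 3·(-1) = 0
All base exponents vanish — dimensionless.

yes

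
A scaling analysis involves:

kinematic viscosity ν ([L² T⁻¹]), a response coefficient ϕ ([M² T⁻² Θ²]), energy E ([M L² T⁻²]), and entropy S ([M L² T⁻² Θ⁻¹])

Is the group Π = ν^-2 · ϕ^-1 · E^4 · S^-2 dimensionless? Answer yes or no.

yes

Sum the exponent of each base dimension across the product:
  M: −2·[ν]_M − [ϕ]_M + 4·[E]_M − 2·[S]_M = −2·(0) − (2) + 4·(1) − 2·(1) = 0
  L: −2·[ν]_L − [ϕ]_L + 4·[E]_L − 2·[S]_L = −2·(2) − (0) + 4·(2) − 2·(2) = 0
  T: −2·[ν]_T − [ϕ]_T + 4·[E]_T − 2·[S]_T = −2·(-1) − (-2) + 4·(-2) − 2·(-2) = 0
  Θ: −2·[ν]_Θ − [ϕ]_Θ + 4·[E]_Θ − 2·[S]_Θ = −2·(0) − (2) + 4·(0) − 2·(-1) = 0
All base exponents vanish — dimensionless.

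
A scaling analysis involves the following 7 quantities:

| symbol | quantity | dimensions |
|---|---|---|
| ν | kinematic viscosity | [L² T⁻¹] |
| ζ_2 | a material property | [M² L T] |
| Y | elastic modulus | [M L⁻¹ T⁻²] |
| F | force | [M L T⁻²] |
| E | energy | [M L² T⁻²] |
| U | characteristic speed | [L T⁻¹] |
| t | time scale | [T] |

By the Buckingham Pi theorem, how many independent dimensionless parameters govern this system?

4

There are 7 variables and 3 base dimensions (M, L, T).
The dimension matrix has rank 3.
Independent dimensionless groups: 7 − 3 = 4.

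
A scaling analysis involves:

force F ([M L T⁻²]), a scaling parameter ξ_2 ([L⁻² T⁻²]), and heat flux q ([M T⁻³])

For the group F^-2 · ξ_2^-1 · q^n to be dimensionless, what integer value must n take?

Balance the M exponent: (1)·n from q, plus −2·(1) − (0) = -2 from the rest, must sum to zero.
n − 2 = 0, so n = 2.

2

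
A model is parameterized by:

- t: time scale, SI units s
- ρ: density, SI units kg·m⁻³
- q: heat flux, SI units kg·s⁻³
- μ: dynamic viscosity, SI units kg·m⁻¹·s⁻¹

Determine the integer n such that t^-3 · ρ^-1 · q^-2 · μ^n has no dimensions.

3

Balance the M exponent: (1)·n from μ, plus −3·(0) − (1) − 2·(1) = -3 from the rest, must sum to zero.
n − 3 = 0, so n = 3.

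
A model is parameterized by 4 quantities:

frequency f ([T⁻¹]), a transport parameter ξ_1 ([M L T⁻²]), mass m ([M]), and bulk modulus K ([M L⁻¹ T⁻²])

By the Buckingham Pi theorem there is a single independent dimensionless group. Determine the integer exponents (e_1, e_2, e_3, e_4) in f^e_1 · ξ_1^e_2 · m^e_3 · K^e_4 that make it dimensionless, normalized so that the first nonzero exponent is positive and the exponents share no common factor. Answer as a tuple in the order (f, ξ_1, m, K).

(4, -1, 2, -1)

M: e_1·(0) + e_2·(1) + e_3·(1) + e_4·(1) = 0
L: e_1·(0) + e_2·(1) + e_3·(0) + e_4·(-1) = 0
T: e_1·(-1) + e_2·(-2) + e_3·(0) + e_4·(-2) = 0
Solving this homogeneous linear system for the smallest-integer solution (first nonzero entry positive) gives (4, -1, 2, -1).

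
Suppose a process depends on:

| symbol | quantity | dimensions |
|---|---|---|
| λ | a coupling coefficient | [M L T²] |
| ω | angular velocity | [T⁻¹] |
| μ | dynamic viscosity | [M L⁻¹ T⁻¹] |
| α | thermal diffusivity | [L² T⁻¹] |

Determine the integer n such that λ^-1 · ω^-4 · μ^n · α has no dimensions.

Balance the M exponent: (1)·n from μ, plus −(1) − 4·(0) + (0) = -1 from the rest, must sum to zero.
n − 1 = 0, so n = 1.

1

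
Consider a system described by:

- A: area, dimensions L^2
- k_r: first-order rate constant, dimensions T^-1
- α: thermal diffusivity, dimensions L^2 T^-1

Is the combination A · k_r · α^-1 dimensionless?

yes

Sum the exponent of each base dimension across the product:
  M: [A]_M + [k_r]_M − [α]_M = (0) + (0) − (0) = 0
  L: [A]_L + [k_r]_L − [α]_L = (2) + (0) − (2) = 0
  T: [A]_T + [k_r]_T − [α]_T = (0) + (-1) − (-1) = 0
  N: [A]_N + [k_r]_N − [α]_N = (0) + (0) − (0) = 0
All base exponents vanish — dimensionless.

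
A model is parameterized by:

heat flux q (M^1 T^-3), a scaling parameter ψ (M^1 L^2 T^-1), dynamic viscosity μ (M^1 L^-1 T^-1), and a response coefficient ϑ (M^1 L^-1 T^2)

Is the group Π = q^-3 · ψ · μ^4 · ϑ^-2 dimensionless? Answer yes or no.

yes

Sum the exponent of each base dimension across the product:
  M: −3·[q]_M + [ψ]_M + 4·[μ]_M − 2·[ϑ]_M = −3·(1) + (1) + 4·(1) − 2·(1) = 0
  L: −3·[q]_L + [ψ]_L + 4·[μ]_L − 2·[ϑ]_L = −3·(0) + (2) + 4·(-1) − 2·(-1) = 0
  T: −3·[q]_T + [ψ]_T + 4·[μ]_T − 2·[ϑ]_T = −3·(-3) + (-1) + 4·(-1) − 2·(2) = 0
All base exponents vanish — dimensionless.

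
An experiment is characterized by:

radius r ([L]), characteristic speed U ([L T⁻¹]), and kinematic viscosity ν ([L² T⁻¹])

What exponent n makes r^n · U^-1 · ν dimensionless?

-1

Balance the L exponent: (1)·n from r, plus −(1) + (2) = 1 from the rest, must sum to zero.
n + 1 = 0, so n = -1.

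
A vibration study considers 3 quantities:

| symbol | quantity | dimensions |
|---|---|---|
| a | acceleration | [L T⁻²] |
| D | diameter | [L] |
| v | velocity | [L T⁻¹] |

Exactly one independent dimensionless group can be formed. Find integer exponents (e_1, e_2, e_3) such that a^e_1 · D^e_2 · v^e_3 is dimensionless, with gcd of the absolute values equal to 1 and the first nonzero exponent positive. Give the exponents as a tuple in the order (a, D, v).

L: e_1·(1) + e_2·(1) + e_3·(1) = 0
T: e_1·(-2) + e_2·(0) + e_3·(-1) = 0
Solving this homogeneous linear system for the smallest-integer solution (first nonzero entry positive) gives (1, 1, -2).

(1, 1, -2)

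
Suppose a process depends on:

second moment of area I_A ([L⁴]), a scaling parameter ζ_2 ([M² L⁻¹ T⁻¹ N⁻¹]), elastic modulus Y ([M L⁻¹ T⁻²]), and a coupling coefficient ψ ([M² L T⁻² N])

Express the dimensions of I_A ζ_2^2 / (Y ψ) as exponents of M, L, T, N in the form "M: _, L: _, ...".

M: 1, L: 2, T: 2, N: -3

Collect each base-dimension exponent across the product:
  M: (0) + 2·(2) − (1) − (2) = 1
  L: (4) + 2·(-1) − (-1) − (1) = 2
  T: (0) + 2·(-1) − (-2) − (-2) = 2
  N: (0) + 2·(-1) − (0) − (1) = -3
So the dimensions are [M L² T² N⁻³].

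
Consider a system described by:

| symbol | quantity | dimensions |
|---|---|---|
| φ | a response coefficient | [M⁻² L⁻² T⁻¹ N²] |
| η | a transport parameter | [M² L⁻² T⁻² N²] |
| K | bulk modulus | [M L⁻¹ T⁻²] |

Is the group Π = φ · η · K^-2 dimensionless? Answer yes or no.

Sum the exponent of each base dimension across the product:
  M: [φ]_M + [η]_M − 2·[K]_M = (-2) + (2) − 2·(1) = -2
  L: [φ]_L + [η]_L − 2·[K]_L = (-2) + (-2) − 2·(-1) = -2
  T: [φ]_T + [η]_T − 2·[K]_T = (-1) + (-2) − 2·(-2) = 1
  N: [φ]_N + [η]_N − 2·[K]_N = (2) + (2) − 2·(0) = 4
Net dimensions [M⁻² L⁻² T N⁴] ≠ [1] — not dimensionless.

no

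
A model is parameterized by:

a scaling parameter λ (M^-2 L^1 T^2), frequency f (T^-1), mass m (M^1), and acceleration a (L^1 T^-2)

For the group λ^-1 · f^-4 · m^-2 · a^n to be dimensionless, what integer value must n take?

1

Balance the L exponent: (1)·n from a, plus −(1) − 4·(0) − 2·(0) = -1 from the rest, must sum to zero.
n − 1 = 0, so n = 1.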